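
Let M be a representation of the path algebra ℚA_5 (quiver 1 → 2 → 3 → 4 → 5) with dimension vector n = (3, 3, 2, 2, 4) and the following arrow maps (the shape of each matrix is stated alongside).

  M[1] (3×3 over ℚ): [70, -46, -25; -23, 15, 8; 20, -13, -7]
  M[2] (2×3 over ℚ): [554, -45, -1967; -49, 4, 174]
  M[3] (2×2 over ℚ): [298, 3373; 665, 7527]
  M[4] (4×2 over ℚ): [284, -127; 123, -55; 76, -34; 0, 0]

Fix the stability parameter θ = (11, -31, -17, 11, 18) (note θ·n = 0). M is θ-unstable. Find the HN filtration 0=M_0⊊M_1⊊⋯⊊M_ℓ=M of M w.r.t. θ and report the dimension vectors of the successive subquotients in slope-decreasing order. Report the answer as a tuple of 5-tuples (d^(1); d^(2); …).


Barcode: M ≅ I[1,2], I[1,5]^2, I[5,5]^2. HN layers by μ_θ (4 steps, strictly decreasing):
  μ^(1)=18; μ^(2)=11; μ^(3)=-10; μ^(4)=-37/3

((0, 0, 0, 0, 4); (0, 0, 0, 2, 0); (1, 1, 0, 0, 0); (2, 2, 2, 0, 0))


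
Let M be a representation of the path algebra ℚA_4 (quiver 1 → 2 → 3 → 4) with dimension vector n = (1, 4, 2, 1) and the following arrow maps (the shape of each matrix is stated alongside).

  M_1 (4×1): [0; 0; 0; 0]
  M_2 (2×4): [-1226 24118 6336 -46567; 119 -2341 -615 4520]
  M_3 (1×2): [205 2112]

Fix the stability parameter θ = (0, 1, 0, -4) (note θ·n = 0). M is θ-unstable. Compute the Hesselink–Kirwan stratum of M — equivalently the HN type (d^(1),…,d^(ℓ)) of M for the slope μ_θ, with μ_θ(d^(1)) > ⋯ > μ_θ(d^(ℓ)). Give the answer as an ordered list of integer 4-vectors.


Barcode: M ≅ I[1,1], I[2,2]^2, I[2,3], I[2,4]. HN layers by μ_θ (4 steps, strictly decreasing):
  μ^(1)=1; μ^(2)=1/2; μ^(3)=0; μ^(4)=-1

((0, 2, 0, 0); (0, 1, 1, 0); (1, 0, 0, 0); (0, 1, 1, 1))


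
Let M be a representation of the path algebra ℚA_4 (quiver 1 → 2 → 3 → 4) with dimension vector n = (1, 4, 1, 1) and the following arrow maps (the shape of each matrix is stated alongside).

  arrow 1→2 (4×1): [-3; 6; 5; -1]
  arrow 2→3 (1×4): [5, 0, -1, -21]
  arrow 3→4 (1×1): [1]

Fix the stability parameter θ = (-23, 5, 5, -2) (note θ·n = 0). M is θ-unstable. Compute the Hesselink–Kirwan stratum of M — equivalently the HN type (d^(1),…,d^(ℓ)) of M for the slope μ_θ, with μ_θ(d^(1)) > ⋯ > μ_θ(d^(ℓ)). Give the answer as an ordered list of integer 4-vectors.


Barcode: M ≅ I[1,4], I[2,2]^3. HN layers by μ_θ (3 steps, strictly decreasing):
  μ^(1)=5; μ^(2)=8/3; μ^(3)=-23

((0, 3, 0, 0); (0, 1, 1, 1); (1, 0, 0, 0))


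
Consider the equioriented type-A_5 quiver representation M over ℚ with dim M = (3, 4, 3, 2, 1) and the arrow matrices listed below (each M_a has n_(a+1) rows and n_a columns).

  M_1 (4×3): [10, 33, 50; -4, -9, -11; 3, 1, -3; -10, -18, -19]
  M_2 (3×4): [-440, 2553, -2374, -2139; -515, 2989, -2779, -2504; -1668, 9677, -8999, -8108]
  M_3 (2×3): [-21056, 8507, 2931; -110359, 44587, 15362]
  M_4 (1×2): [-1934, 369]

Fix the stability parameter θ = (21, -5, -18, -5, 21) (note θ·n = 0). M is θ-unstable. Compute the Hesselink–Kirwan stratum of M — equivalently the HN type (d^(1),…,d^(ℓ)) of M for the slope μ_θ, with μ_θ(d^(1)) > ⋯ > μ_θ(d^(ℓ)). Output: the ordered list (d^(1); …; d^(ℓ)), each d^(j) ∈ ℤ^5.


Barcode: M ≅ I[1,3], I[1,4], I[1,5], I[2,2]. HN layers by μ_θ (4 steps, strictly decreasing):
  μ^(1)=21; μ^(2)=-2/3; μ^(3)=-7/4; μ^(4)=-5

((0, 0, 0, 0, 1); (1, 1, 1, 0, 0); (2, 2, 2, 2, 0); (0, 1, 0, 0, 0))


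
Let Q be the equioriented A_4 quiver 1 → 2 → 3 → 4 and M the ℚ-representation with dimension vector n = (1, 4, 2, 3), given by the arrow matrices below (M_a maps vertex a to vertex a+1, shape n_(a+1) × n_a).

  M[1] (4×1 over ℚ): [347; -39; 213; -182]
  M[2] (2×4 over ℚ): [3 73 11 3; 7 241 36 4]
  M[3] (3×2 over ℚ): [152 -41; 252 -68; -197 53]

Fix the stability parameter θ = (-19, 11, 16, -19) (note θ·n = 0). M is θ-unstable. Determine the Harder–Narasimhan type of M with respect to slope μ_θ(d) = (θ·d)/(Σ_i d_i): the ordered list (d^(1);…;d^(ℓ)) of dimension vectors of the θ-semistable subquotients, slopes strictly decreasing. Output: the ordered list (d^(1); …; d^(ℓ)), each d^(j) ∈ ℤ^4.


Interval decomposition of M: I[1,4], I[2,2]^2, I[2,4], I[4,4].
HN type (ℓ=3): μ^(1)=11; μ^(2)=8/3; μ^(3)=-19

((0, 2, 0, 0); (0, 2, 2, 2); (1, 0, 0, 1))


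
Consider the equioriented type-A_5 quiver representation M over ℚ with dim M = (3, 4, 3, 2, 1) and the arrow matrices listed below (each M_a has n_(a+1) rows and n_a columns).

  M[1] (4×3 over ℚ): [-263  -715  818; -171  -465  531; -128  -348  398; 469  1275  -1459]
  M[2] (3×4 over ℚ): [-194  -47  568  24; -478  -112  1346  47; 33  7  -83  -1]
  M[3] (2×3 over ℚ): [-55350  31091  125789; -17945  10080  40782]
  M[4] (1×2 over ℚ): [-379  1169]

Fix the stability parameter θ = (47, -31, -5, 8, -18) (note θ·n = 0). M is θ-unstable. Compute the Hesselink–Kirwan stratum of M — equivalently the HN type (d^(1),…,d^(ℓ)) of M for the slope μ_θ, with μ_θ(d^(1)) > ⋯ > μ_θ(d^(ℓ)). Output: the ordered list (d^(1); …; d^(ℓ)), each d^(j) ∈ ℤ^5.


Barcode: M ≅ I[1,1], I[1,4], I[1,5], I[2,2], I[2,3]. HN layers by μ_θ (6 steps, strictly decreasing):
  μ^(1)=47; μ^(2)=8; μ^(3)=11/3; μ^(4)=1/5; μ^(5)=-5; μ^(6)=-31

((1, 0, 0, 0, 0); (0, 0, 0, 1, 0); (1, 1, 1, 0, 0); (1, 1, 1, 1, 1); (0, 0, 1, 0, 0); (0, 2, 0, 0, 0))


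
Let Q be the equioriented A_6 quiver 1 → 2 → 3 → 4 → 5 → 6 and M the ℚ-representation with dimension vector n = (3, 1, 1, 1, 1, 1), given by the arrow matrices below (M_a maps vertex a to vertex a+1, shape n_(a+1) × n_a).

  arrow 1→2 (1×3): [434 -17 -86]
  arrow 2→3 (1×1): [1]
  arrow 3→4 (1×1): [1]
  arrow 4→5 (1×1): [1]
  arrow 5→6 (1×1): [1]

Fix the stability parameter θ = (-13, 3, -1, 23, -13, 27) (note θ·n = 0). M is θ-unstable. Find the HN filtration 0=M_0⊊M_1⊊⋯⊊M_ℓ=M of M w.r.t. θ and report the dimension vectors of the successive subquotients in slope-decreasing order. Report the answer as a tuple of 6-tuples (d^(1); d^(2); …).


Interval decomposition of M: I[1,1]^2, I[1,6].
HN type (ℓ=4): μ^(1)=27; μ^(2)=5; μ^(3)=1; μ^(4)=-13

((0, 0, 0, 0, 0, 1); (0, 0, 0, 1, 1, 0); (0, 1, 1, 0, 0, 0); (3, 0, 0, 0, 0, 0))


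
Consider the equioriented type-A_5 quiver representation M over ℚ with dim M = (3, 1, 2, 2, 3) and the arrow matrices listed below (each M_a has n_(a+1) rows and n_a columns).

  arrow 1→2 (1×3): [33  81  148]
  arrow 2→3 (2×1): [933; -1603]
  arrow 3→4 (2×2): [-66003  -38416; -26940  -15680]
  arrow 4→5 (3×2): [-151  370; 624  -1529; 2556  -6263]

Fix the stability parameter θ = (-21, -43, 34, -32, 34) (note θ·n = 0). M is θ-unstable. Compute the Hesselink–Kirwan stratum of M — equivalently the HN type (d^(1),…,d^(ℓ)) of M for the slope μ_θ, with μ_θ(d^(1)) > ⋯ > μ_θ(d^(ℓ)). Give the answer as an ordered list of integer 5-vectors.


Barcode: M ≅ I[1,1]^2, I[1,5], I[3,3], I[4,5], I[5,5]. HN layers by μ_θ (4 steps, strictly decreasing):
  μ^(1)=34; μ^(2)=1; μ^(3)=-21; μ^(4)=-32

((0, 0, 1, 0, 3); (0, 0, 1, 1, 0); (2, 0, 0, 0, 0); (1, 1, 0, 1, 0))


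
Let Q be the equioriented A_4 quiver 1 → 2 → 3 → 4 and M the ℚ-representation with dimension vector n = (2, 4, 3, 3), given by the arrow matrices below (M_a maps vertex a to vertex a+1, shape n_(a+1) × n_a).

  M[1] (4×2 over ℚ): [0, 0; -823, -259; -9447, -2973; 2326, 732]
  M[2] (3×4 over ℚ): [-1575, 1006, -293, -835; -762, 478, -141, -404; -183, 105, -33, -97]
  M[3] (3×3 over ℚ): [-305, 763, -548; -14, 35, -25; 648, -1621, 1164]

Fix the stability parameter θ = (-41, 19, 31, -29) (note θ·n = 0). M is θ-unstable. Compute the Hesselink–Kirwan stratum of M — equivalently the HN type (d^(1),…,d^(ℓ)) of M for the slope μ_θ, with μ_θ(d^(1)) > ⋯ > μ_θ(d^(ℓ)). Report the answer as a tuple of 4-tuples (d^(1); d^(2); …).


Barcode: M ≅ I[1,4]^2, I[2,2], I[2,4]. HN layers by μ_θ (3 steps, strictly decreasing):
  μ^(1)=19; μ^(2)=7; μ^(3)=-41

((0, 1, 0, 0); (0, 3, 3, 3); (2, 0, 0, 0))


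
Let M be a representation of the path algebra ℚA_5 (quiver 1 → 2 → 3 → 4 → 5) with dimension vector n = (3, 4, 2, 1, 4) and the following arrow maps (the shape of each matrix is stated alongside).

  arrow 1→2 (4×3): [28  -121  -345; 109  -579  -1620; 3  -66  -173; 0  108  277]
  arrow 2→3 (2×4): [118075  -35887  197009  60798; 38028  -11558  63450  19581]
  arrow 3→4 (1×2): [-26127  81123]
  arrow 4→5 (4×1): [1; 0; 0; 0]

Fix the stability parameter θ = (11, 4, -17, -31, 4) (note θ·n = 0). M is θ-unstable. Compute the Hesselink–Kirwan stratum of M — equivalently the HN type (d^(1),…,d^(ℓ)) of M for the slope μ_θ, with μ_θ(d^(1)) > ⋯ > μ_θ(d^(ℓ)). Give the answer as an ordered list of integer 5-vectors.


Via rank(M_{q-1}∘⋯∘M_p): M ≅ I[1,2], I[1,3], I[1,5], I[2,2], I[5,5]^3.
μ_θ-semistable layers: μ^(1)=15/2; μ^(2)=4; μ^(3)=-2/3; μ^(4)=-33/4

((1, 1, 0, 0, 0); (0, 1, 0, 0, 4); (1, 1, 1, 0, 0); (1, 1, 1, 1, 0))


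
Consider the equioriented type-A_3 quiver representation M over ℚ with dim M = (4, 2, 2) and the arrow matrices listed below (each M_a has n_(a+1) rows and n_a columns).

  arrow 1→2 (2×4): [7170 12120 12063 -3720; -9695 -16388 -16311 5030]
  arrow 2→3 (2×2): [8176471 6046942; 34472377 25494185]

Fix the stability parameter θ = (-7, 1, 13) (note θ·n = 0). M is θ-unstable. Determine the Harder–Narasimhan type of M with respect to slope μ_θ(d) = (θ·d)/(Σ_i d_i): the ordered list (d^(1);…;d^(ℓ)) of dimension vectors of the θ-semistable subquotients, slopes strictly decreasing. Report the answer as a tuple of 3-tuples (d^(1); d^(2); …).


Interval decomposition of M: I[1,1]^2, I[1,3]^2.
HN type (ℓ=3): μ^(1)=13; μ^(2)=1; μ^(3)=-7

((0, 0, 2); (0, 2, 0); (4, 0, 0))


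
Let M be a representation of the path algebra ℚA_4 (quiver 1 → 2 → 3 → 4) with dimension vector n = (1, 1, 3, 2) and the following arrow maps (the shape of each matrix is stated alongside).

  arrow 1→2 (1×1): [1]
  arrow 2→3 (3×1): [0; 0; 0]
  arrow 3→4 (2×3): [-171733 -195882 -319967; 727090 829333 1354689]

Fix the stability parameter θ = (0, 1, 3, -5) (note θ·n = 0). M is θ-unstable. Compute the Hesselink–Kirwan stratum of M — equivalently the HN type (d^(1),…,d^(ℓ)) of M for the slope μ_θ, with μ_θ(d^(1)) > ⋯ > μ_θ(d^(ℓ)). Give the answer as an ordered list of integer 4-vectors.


Interval decomposition of M: I[1,2], I[3,3], I[3,4]^2.
HN type (ℓ=4): μ^(1)=3; μ^(2)=1; μ^(3)=0; μ^(4)=-1

((0, 0, 1, 0); (0, 1, 0, 0); (1, 0, 0, 0); (0, 0, 2, 2))


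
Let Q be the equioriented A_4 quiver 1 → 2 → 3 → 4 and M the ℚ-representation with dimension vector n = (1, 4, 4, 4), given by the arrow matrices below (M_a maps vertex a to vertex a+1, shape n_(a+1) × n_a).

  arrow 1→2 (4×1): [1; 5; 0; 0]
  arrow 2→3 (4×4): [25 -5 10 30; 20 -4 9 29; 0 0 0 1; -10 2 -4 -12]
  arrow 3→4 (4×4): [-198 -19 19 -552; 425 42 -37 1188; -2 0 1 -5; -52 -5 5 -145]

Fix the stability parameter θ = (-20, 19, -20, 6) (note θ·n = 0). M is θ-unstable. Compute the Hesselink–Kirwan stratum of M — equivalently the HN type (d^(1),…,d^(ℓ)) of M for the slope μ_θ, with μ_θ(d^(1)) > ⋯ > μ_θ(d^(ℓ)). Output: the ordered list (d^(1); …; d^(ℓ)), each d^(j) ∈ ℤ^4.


Via rank(M_{q-1}∘⋯∘M_p): M ≅ I[1,2], I[2,4]^3, I[3,4].
μ_θ-semistable layers: μ^(1)=19; μ^(2)=6; μ^(3)=-1/2; μ^(4)=-20

((0, 1, 0, 0); (0, 0, 0, 4); (0, 3, 3, 0); (1, 0, 1, 0))


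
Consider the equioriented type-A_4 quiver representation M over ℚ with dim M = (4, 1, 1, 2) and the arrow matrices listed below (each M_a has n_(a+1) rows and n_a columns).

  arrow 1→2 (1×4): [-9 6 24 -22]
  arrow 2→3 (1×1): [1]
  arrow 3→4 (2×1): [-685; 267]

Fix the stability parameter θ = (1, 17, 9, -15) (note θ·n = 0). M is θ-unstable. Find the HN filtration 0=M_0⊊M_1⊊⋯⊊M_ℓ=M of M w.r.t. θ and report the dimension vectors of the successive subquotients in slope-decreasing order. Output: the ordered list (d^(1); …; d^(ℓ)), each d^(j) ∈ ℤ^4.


Interval decomposition of M: I[1,1]^3, I[1,4], I[4,4].
HN type (ℓ=3): μ^(1)=11/3; μ^(2)=1; μ^(3)=-15

((0, 1, 1, 1); (4, 0, 0, 0); (0, 0, 0, 1))


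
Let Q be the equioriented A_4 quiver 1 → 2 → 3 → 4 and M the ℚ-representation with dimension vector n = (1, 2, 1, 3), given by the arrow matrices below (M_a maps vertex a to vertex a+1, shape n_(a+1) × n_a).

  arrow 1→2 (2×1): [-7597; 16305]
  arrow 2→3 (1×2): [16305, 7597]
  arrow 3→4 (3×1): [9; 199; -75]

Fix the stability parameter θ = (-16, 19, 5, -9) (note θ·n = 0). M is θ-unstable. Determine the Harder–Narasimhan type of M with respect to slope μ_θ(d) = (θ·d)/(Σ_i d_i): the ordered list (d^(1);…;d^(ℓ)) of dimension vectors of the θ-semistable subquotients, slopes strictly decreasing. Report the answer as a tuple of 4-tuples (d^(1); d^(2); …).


Barcode: M ≅ I[1,2], I[2,4], I[4,4]^2. HN layers by μ_θ (4 steps, strictly decreasing):
  μ^(1)=19; μ^(2)=5; μ^(3)=-9; μ^(4)=-16

((0, 1, 0, 0); (0, 1, 1, 1); (0, 0, 0, 2); (1, 0, 0, 0))


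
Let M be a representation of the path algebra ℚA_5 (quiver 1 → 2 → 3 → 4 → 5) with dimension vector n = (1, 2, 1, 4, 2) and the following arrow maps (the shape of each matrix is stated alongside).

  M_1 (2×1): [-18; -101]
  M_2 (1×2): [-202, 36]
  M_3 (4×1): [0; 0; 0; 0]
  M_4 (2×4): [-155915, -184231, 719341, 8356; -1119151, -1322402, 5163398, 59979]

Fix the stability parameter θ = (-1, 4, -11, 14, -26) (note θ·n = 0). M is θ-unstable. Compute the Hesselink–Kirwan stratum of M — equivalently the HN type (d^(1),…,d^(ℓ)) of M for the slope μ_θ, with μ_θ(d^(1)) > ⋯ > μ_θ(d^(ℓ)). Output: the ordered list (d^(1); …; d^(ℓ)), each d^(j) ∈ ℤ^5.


Interval decomposition of M: I[1,2], I[2,3], I[4,4]^2, I[4,5]^2.
HN type (ℓ=5): μ^(1)=14; μ^(2)=4; μ^(3)=-1; μ^(4)=-7/2; μ^(5)=-6

((0, 0, 0, 2, 0); (0, 1, 0, 0, 0); (1, 0, 0, 0, 0); (0, 1, 1, 0, 0); (0, 0, 0, 2, 2))


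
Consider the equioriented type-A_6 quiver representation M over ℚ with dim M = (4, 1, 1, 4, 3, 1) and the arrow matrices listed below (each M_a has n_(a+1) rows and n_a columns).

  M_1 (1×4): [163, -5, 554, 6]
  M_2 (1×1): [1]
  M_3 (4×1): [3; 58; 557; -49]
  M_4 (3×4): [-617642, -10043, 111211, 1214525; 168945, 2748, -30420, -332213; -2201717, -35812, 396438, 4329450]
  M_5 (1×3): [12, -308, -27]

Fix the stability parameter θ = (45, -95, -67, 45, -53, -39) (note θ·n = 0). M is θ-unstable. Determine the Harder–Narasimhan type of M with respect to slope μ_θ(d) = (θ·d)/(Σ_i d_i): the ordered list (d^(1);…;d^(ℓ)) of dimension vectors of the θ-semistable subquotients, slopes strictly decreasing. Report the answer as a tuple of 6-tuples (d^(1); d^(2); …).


Barcode: M ≅ I[1,1]^3, I[1,6], I[4,4], I[4,5]^2. HN layers by μ_θ (4 steps, strictly decreasing):
  μ^(1)=45; μ^(2)=-4; μ^(3)=-47/3; μ^(4)=-39

((3, 0, 0, 1, 0, 0); (0, 0, 0, 2, 2, 0); (0, 0, 0, 1, 1, 1); (1, 1, 1, 0, 0, 0))


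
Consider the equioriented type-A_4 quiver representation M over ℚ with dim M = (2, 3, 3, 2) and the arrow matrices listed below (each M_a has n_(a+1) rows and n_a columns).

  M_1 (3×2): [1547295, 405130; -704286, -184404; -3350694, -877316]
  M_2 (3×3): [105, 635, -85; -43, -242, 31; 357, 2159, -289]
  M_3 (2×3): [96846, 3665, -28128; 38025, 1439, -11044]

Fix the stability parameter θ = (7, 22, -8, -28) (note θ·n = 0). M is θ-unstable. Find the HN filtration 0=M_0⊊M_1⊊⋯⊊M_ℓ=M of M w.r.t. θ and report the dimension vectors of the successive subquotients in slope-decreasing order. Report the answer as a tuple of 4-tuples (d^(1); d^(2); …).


Barcode: M ≅ I[1,1], I[1,4], I[2,2], I[2,4], I[3,3]. HN layers by μ_θ (5 steps, strictly decreasing):
  μ^(1)=22; μ^(2)=7; μ^(3)=-7/4; μ^(4)=-14/3; μ^(5)=-8

((0, 1, 0, 0); (1, 0, 0, 0); (1, 1, 1, 1); (0, 1, 1, 1); (0, 0, 1, 0))


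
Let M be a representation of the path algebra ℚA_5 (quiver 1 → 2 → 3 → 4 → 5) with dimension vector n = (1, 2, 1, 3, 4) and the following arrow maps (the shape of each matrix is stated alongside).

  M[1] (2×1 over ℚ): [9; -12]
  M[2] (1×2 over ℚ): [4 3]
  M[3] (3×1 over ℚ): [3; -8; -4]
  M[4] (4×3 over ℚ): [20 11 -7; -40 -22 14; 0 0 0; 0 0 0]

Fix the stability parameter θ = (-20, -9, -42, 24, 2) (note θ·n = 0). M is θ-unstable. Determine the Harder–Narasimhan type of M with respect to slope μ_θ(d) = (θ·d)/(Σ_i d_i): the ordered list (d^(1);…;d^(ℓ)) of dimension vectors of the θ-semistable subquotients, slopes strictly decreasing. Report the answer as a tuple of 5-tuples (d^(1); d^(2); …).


Via rank(M_{q-1}∘⋯∘M_p): M ≅ I[1,2], I[2,4], I[4,4], I[4,5], I[5,5]^3.
μ_θ-semistable layers: μ^(1)=24; μ^(2)=13; μ^(3)=2; μ^(4)=-9; μ^(5)=-20; μ^(6)=-51/2

((0, 0, 0, 2, 0); (0, 0, 0, 1, 1); (0, 0, 0, 0, 3); (0, 1, 0, 0, 0); (1, 0, 0, 0, 0); (0, 1, 1, 0, 0))


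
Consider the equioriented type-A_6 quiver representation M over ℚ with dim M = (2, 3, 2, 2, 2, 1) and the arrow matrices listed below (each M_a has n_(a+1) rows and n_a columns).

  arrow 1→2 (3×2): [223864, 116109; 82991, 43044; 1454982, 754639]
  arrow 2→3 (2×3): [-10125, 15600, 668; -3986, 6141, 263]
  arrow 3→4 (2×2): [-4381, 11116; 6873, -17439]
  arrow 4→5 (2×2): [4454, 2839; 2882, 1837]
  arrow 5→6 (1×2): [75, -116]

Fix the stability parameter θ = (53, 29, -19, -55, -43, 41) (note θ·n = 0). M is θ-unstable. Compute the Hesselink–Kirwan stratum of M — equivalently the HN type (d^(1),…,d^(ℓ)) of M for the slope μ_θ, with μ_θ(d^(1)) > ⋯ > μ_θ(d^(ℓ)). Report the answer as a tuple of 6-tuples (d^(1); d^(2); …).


Barcode: M ≅ I[1,4], I[1,6], I[2,2], I[5,5]. HN layers by μ_θ (5 steps, strictly decreasing):
  μ^(1)=41; μ^(2)=29; μ^(3)=2; μ^(4)=-7; μ^(5)=-43

((0, 0, 0, 0, 0, 1); (0, 1, 0, 0, 0, 0); (1, 1, 1, 1, 0, 0); (1, 1, 1, 1, 1, 0); (0, 0, 0, 0, 1, 0))


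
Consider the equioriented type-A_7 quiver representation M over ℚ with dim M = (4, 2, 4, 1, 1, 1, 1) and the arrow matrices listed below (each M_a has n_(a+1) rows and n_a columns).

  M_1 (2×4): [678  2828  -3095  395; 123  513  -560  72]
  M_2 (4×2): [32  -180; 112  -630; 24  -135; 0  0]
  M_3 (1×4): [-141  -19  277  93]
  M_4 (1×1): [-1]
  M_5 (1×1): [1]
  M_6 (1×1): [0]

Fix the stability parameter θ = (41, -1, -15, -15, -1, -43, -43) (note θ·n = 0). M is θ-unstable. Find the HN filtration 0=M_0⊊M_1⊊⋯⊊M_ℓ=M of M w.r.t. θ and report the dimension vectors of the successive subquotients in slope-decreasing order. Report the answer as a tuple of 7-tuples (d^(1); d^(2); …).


Via rank(M_{q-1}∘⋯∘M_p): M ≅ I[1,1]^2, I[1,2], I[1,6], I[3,3]^3, I[7,7].
μ_θ-semistable layers: μ^(1)=41; μ^(2)=20; μ^(3)=-17/3; μ^(4)=-15; μ^(5)=-43

((2, 0, 0, 0, 0, 0, 0); (1, 1, 0, 0, 0, 0, 0); (1, 1, 1, 1, 1, 1, 0); (0, 0, 3, 0, 0, 0, 0); (0, 0, 0, 0, 0, 0, 1))


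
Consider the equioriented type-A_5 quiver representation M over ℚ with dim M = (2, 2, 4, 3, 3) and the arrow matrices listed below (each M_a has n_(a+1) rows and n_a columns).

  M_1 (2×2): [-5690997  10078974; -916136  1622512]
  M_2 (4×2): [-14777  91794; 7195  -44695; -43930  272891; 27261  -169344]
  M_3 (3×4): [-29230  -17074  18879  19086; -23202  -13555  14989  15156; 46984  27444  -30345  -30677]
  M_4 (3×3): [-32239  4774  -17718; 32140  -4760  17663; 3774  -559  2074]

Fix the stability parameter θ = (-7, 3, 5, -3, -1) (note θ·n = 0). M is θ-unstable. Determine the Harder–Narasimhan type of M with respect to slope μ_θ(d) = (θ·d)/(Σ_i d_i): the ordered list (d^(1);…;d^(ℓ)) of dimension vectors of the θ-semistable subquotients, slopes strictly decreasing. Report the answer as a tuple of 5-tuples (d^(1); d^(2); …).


Interval decomposition of M: I[1,1], I[1,5], I[2,5], I[3,3], I[3,5].
HN type (ℓ=4): μ^(1)=5; μ^(2)=1; μ^(3)=1/3; μ^(4)=-7

((0, 0, 1, 0, 0); (0, 2, 2, 2, 2); (0, 0, 1, 1, 1); (2, 0, 0, 0, 0))


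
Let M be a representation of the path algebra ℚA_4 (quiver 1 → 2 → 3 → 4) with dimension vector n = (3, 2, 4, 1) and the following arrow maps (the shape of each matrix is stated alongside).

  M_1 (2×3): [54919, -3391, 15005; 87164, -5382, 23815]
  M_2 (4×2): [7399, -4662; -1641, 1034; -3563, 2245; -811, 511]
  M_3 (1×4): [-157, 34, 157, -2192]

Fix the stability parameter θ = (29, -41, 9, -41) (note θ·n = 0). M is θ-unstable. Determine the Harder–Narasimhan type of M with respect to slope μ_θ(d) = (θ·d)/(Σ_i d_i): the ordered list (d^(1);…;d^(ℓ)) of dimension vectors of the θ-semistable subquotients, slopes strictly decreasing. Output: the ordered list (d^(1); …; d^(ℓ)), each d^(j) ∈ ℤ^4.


Via rank(M_{q-1}∘⋯∘M_p): M ≅ I[1,1], I[1,3], I[1,4], I[3,3]^2.
μ_θ-semistable layers: μ^(1)=29; μ^(2)=9; μ^(3)=-6; μ^(4)=-11

((1, 0, 0, 0); (0, 0, 3, 0); (1, 1, 0, 0); (1, 1, 1, 1))


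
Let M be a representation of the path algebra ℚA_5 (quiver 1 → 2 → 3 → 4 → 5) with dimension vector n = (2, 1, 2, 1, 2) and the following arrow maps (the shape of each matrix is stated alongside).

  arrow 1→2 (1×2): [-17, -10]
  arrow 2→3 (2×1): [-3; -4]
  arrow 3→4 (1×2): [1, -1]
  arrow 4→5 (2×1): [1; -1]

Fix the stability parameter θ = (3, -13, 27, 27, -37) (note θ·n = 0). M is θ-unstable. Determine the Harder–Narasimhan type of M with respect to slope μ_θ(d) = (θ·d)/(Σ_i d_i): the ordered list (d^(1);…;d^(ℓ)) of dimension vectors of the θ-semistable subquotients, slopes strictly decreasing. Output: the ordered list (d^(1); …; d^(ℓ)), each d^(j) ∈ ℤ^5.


Barcode: M ≅ I[1,1], I[1,5], I[3,3], I[5,5]. HN layers by μ_θ (5 steps, strictly decreasing):
  μ^(1)=27; μ^(2)=17/3; μ^(3)=3; μ^(4)=-5; μ^(5)=-37

((0, 0, 1, 0, 0); (0, 0, 1, 1, 1); (1, 0, 0, 0, 0); (1, 1, 0, 0, 0); (0, 0, 0, 0, 1))


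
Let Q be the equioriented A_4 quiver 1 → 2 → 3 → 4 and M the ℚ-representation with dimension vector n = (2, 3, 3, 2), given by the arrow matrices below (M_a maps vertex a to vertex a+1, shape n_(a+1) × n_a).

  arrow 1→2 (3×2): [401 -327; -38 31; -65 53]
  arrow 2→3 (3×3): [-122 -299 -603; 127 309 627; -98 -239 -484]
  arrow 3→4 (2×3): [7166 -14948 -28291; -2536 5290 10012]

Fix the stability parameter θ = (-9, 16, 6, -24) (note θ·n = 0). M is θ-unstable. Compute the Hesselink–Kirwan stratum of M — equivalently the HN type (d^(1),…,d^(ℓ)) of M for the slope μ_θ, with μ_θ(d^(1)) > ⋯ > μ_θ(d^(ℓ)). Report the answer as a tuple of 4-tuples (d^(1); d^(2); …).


Barcode: M ≅ I[1,3], I[1,4], I[2,4]. HN layers by μ_θ (3 steps, strictly decreasing):
  μ^(1)=11; μ^(2)=-2/3; μ^(3)=-9

((0, 1, 1, 0); (0, 2, 2, 2); (2, 0, 0, 0))


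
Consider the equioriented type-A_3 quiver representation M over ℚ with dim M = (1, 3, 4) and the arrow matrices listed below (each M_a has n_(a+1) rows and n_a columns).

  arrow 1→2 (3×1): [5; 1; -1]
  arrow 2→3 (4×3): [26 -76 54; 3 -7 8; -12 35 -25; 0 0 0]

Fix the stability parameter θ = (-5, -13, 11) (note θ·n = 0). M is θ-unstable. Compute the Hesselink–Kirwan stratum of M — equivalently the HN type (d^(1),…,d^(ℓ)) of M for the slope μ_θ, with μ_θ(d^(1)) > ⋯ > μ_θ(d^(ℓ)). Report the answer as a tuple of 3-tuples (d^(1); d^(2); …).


Interval decomposition of M: I[1,2], I[2,3]^2, I[3,3]^2.
HN type (ℓ=3): μ^(1)=11; μ^(2)=-9; μ^(3)=-13

((0, 0, 4); (1, 1, 0); (0, 2, 0))


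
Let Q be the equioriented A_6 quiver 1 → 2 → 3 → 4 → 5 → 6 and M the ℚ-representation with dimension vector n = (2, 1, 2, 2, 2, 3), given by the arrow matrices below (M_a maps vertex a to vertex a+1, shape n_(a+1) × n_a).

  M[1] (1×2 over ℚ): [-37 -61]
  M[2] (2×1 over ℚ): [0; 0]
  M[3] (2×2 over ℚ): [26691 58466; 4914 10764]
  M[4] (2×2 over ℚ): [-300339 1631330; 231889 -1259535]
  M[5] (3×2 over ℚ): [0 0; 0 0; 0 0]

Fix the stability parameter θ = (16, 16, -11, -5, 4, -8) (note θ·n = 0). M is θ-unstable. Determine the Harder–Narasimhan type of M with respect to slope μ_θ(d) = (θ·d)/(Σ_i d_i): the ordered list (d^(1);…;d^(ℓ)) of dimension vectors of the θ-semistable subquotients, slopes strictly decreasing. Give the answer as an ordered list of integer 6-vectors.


Interval decomposition of M: I[1,1], I[1,2], I[3,3], I[3,5], I[4,5], I[6,6]^3.
HN type (ℓ=5): μ^(1)=16; μ^(2)=4; μ^(3)=-5; μ^(4)=-8; μ^(5)=-11

((2, 1, 0, 0, 0, 0); (0, 0, 0, 0, 2, 0); (0, 0, 0, 2, 0, 0); (0, 0, 0, 0, 0, 3); (0, 0, 2, 0, 0, 0))


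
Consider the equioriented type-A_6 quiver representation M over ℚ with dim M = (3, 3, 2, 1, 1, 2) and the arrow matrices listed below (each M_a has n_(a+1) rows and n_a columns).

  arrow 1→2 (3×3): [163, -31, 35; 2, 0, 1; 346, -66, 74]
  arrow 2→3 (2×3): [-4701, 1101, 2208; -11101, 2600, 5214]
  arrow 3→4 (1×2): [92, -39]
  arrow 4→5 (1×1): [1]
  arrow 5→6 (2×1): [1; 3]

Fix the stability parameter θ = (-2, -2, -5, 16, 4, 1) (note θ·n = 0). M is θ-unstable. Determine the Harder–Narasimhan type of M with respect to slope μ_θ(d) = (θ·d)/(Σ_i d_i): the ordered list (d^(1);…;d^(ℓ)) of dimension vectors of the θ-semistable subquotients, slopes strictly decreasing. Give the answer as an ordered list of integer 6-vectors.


Interval decomposition of M: I[1,1], I[1,3], I[1,6], I[2,2], I[6,6].
HN type (ℓ=4): μ^(1)=7; μ^(2)=1; μ^(3)=-2; μ^(4)=-3

((0, 0, 0, 1, 1, 1); (0, 0, 0, 0, 0, 1); (1, 1, 0, 0, 0, 0); (2, 2, 2, 0, 0, 0))


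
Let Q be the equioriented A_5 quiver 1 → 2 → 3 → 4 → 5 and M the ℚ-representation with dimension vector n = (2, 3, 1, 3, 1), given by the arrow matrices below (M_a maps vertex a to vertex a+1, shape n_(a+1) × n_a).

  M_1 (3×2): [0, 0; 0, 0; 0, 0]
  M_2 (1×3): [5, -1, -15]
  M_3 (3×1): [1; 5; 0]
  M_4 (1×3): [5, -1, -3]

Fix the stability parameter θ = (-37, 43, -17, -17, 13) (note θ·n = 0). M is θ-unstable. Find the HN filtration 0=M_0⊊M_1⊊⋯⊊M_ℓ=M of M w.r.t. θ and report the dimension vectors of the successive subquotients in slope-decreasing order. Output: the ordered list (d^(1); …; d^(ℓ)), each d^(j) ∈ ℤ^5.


Via rank(M_{q-1}∘⋯∘M_p): M ≅ I[1,1]^2, I[2,2]^2, I[2,4], I[4,4], I[4,5].
μ_θ-semistable layers: μ^(1)=43; μ^(2)=13; μ^(3)=3; μ^(4)=-17; μ^(5)=-37

((0, 2, 0, 0, 0); (0, 0, 0, 0, 1); (0, 1, 1, 1, 0); (0, 0, 0, 2, 0); (2, 0, 0, 0, 0))


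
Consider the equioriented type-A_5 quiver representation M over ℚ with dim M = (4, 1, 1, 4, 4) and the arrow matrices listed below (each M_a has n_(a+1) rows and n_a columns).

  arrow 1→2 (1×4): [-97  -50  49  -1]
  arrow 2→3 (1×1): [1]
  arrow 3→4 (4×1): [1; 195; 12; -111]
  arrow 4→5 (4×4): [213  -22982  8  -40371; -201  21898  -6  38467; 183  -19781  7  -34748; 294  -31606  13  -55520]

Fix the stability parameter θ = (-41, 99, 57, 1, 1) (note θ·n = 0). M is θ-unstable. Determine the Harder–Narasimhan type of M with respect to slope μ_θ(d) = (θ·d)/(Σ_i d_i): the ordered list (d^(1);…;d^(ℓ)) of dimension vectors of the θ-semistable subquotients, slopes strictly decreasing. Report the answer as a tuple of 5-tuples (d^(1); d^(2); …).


Interval decomposition of M: I[1,1]^3, I[1,4], I[4,5]^3, I[5,5].
HN type (ℓ=3): μ^(1)=157/3; μ^(2)=1; μ^(3)=-41

((0, 1, 1, 1, 0); (0, 0, 0, 3, 4); (4, 0, 0, 0, 0))


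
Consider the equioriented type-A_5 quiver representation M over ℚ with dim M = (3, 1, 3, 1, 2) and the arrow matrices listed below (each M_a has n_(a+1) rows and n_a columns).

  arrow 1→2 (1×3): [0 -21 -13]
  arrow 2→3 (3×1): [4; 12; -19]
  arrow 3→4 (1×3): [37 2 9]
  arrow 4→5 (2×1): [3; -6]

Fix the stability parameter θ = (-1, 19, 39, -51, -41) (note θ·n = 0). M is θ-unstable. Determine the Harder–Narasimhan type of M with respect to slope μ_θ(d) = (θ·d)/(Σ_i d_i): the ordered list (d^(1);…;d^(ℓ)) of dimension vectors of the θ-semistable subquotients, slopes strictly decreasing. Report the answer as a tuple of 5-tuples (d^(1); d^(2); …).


Via rank(M_{q-1}∘⋯∘M_p): M ≅ I[1,1]^2, I[1,5], I[3,3]^2, I[5,5].
μ_θ-semistable layers: μ^(1)=39; μ^(2)=-1; μ^(3)=-7; μ^(4)=-41

((0, 0, 2, 0, 0); (2, 0, 0, 0, 0); (1, 1, 1, 1, 1); (0, 0, 0, 0, 1))


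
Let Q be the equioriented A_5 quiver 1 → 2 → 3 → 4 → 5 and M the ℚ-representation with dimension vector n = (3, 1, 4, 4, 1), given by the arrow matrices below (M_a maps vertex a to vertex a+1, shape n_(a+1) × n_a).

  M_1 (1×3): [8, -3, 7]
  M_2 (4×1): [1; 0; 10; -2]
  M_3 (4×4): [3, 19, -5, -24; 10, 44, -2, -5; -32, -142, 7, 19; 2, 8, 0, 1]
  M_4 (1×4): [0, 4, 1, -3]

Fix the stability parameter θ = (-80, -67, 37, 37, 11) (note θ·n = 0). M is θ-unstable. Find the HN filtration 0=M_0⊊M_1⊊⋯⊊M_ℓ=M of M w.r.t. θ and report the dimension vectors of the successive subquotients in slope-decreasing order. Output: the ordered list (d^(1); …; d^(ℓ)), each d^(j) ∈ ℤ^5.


Barcode: M ≅ I[1,1]^2, I[1,4], I[3,3], I[3,4], I[3,5], I[4,4]. HN layers by μ_θ (4 steps, strictly decreasing):
  μ^(1)=37; μ^(2)=85/3; μ^(3)=-67; μ^(4)=-80

((0, 0, 3, 3, 0); (0, 0, 1, 1, 1); (0, 1, 0, 0, 0); (3, 0, 0, 0, 0))


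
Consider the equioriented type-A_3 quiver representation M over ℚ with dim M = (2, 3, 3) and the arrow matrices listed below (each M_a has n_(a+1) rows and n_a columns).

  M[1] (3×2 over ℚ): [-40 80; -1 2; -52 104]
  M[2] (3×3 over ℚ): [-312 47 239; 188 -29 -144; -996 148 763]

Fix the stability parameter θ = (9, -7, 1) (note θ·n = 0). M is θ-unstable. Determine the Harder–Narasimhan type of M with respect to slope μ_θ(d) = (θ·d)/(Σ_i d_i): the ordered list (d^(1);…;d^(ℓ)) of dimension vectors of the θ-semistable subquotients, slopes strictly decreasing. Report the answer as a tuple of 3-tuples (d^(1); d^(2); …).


Interval decomposition of M: I[1,1], I[1,3], I[2,2], I[2,3], I[3,3].
HN type (ℓ=3): μ^(1)=9; μ^(2)=1; μ^(3)=-7

((1, 0, 0); (1, 1, 3); (0, 2, 0))


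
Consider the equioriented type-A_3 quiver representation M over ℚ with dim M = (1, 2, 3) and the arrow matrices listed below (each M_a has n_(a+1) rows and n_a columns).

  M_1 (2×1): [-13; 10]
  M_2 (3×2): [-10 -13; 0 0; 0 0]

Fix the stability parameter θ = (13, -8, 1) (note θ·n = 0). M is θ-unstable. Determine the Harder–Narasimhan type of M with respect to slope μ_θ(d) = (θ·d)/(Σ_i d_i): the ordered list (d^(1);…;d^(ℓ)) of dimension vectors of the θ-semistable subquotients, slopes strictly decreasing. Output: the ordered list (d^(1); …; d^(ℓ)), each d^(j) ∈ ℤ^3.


Barcode: M ≅ I[1,2], I[2,3], I[3,3]^2. HN layers by μ_θ (3 steps, strictly decreasing):
  μ^(1)=5/2; μ^(2)=1; μ^(3)=-8

((1, 1, 0); (0, 0, 3); (0, 1, 0))


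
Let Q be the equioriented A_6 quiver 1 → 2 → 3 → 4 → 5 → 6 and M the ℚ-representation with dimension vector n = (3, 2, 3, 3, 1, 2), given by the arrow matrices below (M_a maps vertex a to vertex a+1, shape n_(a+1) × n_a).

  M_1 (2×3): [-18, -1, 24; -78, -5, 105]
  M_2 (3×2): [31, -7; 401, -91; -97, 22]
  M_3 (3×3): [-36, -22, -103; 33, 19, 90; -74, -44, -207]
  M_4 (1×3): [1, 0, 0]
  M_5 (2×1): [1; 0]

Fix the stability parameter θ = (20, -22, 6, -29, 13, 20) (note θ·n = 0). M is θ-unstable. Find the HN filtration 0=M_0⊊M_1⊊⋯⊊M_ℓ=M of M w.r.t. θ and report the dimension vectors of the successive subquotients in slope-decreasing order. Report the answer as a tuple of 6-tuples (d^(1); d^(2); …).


Barcode: M ≅ I[1,1], I[1,4], I[1,6], I[3,4], I[6,6]. HN layers by μ_θ (4 steps, strictly decreasing):
  μ^(1)=20; μ^(2)=13; μ^(3)=-25/4; μ^(4)=-23/2

((1, 0, 0, 0, 0, 2); (0, 0, 0, 0, 1, 0); (2, 2, 2, 2, 0, 0); (0, 0, 1, 1, 0, 0))


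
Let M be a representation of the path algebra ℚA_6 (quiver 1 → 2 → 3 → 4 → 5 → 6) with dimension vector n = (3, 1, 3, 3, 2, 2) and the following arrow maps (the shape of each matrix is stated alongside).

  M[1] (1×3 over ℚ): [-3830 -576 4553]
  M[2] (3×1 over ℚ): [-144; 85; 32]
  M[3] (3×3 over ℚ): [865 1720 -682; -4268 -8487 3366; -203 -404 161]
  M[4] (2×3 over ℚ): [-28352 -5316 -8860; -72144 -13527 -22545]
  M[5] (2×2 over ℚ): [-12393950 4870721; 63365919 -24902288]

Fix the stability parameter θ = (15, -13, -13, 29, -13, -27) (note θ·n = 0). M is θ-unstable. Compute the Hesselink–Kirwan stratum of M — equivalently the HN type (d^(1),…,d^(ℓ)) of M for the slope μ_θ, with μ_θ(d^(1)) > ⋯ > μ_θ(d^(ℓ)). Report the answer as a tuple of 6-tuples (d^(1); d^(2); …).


Via rank(M_{q-1}∘⋯∘M_p): M ≅ I[1,1]^2, I[1,6], I[3,4]^2, I[5,6].
μ_θ-semistable layers: μ^(1)=29; μ^(2)=15; μ^(3)=-11/3; μ^(4)=-13; μ^(5)=-20

((0, 0, 0, 2, 0, 0); (2, 0, 0, 0, 0, 0); (1, 1, 1, 1, 1, 1); (0, 0, 2, 0, 0, 0); (0, 0, 0, 0, 1, 1))


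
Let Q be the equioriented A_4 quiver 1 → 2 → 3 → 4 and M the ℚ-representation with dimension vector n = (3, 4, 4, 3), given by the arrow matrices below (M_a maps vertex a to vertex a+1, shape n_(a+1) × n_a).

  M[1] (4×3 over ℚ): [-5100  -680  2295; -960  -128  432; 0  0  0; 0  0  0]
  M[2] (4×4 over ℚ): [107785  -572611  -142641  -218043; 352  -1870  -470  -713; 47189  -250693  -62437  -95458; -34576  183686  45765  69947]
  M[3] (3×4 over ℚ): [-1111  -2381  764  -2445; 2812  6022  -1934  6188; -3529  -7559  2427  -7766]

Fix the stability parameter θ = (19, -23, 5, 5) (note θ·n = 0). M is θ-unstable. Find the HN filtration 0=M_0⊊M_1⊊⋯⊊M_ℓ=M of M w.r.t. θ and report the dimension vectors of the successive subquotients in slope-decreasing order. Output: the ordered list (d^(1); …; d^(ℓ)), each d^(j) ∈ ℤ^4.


Via rank(M_{q-1}∘⋯∘M_p): M ≅ I[1,1]^2, I[1,4], I[2,3], I[2,4]^2.
μ_θ-semistable layers: μ^(1)=19; μ^(2)=5; μ^(3)=-2; μ^(4)=-23

((2, 0, 0, 0); (0, 0, 4, 3); (1, 1, 0, 0); (0, 3, 0, 0))


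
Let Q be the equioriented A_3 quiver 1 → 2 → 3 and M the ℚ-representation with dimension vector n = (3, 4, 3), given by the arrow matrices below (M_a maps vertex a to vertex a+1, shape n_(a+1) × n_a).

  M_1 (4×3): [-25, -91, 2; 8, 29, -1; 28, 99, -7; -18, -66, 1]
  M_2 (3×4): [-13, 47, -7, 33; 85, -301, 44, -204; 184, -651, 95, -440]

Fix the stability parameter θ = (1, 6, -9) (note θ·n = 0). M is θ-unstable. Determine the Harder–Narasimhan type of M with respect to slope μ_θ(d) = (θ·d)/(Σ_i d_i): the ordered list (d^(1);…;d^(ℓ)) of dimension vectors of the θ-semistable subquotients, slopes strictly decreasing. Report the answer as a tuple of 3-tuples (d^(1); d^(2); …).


Interval decomposition of M: I[1,3]^3, I[2,2].
HN type (ℓ=2): μ^(1)=6; μ^(2)=-2/3

((0, 1, 0); (3, 3, 3))


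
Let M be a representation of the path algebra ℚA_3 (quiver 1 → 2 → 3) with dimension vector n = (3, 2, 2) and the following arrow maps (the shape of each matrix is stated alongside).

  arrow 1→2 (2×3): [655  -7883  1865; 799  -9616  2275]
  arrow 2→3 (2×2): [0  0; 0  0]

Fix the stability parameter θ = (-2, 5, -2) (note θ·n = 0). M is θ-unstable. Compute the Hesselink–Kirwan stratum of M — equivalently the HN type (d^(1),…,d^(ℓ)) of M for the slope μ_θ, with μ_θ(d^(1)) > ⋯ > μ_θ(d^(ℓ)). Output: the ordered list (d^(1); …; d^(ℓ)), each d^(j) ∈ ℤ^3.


Interval decomposition of M: I[1,1], I[1,2]^2, I[3,3]^2.
HN type (ℓ=2): μ^(1)=5; μ^(2)=-2

((0, 2, 0); (3, 0, 2))


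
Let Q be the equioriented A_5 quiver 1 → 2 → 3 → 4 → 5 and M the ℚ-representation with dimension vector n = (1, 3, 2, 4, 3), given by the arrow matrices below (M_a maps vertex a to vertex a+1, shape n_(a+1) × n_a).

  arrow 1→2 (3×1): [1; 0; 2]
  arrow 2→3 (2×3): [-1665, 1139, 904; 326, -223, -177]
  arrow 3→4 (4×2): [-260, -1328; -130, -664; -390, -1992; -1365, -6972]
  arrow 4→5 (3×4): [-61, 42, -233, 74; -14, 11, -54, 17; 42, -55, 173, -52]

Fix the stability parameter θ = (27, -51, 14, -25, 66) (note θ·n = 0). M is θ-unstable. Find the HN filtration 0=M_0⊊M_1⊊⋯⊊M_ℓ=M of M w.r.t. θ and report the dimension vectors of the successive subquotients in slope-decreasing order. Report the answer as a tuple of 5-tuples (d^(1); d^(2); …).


Interval decomposition of M: I[1,5], I[2,2], I[2,3], I[4,4], I[4,5]^2.
HN type (ℓ=6): μ^(1)=66; μ^(2)=14; μ^(3)=-11/2; μ^(4)=-12; μ^(5)=-25; μ^(6)=-51

((0, 0, 0, 0, 3); (0, 0, 1, 0, 0); (0, 0, 1, 1, 0); (1, 1, 0, 0, 0); (0, 0, 0, 3, 0); (0, 2, 0, 0, 0))


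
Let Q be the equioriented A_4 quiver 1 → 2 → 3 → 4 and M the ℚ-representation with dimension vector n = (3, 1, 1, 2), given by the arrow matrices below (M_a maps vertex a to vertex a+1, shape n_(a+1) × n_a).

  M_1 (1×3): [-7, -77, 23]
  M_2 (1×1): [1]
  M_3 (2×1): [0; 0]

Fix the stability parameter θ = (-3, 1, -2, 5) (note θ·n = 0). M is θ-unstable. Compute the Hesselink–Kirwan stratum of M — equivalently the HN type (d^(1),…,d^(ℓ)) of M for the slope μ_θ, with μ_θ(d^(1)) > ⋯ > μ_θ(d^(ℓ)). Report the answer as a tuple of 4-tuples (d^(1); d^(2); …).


Interval decomposition of M: I[1,1]^2, I[1,3], I[4,4]^2.
HN type (ℓ=3): μ^(1)=5; μ^(2)=-1/2; μ^(3)=-3

((0, 0, 0, 2); (0, 1, 1, 0); (3, 0, 0, 0))


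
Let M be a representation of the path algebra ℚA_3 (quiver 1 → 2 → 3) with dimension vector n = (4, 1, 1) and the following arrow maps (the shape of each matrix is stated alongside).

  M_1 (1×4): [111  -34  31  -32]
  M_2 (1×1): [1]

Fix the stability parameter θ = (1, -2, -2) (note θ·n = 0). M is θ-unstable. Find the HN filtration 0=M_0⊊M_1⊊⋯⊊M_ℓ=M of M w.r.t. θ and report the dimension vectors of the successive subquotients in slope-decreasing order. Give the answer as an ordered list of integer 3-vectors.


Via rank(M_{q-1}∘⋯∘M_p): M ≅ I[1,1]^3, I[1,3].
μ_θ-semistable layers: μ^(1)=1; μ^(2)=-1

((3, 0, 0); (1, 1, 1))


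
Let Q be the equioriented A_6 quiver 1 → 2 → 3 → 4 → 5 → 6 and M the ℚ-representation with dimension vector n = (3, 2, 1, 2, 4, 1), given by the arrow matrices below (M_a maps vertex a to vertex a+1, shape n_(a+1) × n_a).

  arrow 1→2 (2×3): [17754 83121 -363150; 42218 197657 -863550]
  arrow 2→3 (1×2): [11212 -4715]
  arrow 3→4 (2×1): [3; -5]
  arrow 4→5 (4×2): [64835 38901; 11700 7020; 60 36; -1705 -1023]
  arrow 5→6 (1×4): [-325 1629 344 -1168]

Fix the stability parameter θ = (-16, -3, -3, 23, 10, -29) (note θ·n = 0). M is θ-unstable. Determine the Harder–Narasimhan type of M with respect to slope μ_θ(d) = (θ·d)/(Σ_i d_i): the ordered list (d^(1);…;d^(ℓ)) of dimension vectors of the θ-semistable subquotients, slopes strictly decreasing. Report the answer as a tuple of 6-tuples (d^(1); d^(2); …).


Via rank(M_{q-1}∘⋯∘M_p): M ≅ I[1,1]^2, I[1,4], I[2,2], I[4,6], I[5,5]^3.
μ_θ-semistable layers: μ^(1)=23; μ^(2)=10; μ^(3)=4/3; μ^(4)=-3; μ^(5)=-16

((0, 0, 0, 1, 0, 0); (0, 0, 0, 0, 3, 0); (0, 0, 0, 1, 1, 1); (0, 2, 1, 0, 0, 0); (3, 0, 0, 0, 0, 0))


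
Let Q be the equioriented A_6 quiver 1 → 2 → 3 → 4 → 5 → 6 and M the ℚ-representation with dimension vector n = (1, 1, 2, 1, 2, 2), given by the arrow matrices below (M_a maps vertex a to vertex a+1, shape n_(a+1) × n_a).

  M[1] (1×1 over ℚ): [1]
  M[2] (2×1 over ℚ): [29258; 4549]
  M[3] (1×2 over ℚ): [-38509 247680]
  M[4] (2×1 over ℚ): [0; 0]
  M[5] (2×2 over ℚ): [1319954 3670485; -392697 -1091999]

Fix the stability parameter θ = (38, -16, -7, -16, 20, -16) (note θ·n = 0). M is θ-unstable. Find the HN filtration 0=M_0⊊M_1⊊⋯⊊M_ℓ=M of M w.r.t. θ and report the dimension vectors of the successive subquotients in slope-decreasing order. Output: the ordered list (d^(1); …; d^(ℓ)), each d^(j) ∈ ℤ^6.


Interval decomposition of M: I[1,4], I[3,3], I[5,6]^2.
HN type (ℓ=3): μ^(1)=2; μ^(2)=-1/4; μ^(3)=-7

((0, 0, 0, 0, 2, 2); (1, 1, 1, 1, 0, 0); (0, 0, 1, 0, 0, 0))
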